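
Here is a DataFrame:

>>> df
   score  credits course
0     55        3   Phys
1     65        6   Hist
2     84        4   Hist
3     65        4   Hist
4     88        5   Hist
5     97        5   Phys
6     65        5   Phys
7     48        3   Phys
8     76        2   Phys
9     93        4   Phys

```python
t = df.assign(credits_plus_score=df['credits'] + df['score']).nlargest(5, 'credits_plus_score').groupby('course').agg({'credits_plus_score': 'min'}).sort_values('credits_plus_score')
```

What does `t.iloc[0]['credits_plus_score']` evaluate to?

add column credits_plus_score = df['credits'] + df['score']:
   score  credits course  credits_plus_score
0     55        3   Phys                  58
1     65        6   Hist                  71
2     84        4   Hist                  88
3     65        4   Hist                  69
4     88        5   Hist                  93
5     97        5   Phys                 102
6     65        5   Phys                  70
7     48        3   Phys                  51
8     76        2   Phys                  78
9     93        4   Phys                  97
take 5 rows with largest credits_plus_score:
   score  credits course  credits_plus_score
5     97        5   Phys                 102
9     93        4   Phys                  97
4     88        5   Hist                  93
2     84        4   Hist                  88
8     76        2   Phys                  78
group by course, min of credits_plus_score:
        credits_plus_score
course                    
Hist                    88
Phys                    78
sort by credits_plus_score:
        credits_plus_score
course                    
Phys                    78
Hist                    88
So iloc[0]['credits_plus_score'] = 78.

78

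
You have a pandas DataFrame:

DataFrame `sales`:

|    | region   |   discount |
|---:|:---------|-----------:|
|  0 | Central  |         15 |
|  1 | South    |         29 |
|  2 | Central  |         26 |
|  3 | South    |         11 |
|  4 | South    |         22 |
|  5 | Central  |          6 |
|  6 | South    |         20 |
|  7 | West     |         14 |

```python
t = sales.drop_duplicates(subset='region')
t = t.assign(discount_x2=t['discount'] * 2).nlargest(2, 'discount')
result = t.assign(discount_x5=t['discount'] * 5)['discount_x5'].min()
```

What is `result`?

drop duplicate region (keep=first):
    region  discount
0  Central        15
1    South        29
7     West        14
add column discount_x2 = t['discount'] * 2:
    region  discount  discount_x2
0  Central        15           30
1    South        29           58
7     West        14           28
take 2 rows with largest discount:
    region  discount  discount_x2
1    South        29           58
0  Central        15           30
add column discount_x5 = t['discount'] * 5:
    region  discount  discount_x2  discount_x5
1    South        29           58          145
0  Central        15           30           75
Then the min of column 'discount_x5': 75

75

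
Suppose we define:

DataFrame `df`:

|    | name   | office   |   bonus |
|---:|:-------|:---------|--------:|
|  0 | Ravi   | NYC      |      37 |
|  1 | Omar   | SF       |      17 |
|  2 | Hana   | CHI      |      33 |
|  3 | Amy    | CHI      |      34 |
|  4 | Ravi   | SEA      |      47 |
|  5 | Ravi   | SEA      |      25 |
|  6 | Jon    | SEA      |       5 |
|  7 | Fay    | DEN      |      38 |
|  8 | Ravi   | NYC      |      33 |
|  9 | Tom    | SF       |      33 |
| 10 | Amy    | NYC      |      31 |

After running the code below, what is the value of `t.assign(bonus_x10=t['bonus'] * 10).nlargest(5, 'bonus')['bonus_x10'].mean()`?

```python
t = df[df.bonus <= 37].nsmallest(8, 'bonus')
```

328.0

filter rows where bonus <= 37:
    name office  bonus
0   Ravi    NYC     37
1   Omar     SF     17
2   Hana    CHI     33
3    Amy    CHI     34
5   Ravi    SEA     25
6    Jon    SEA      5
8   Ravi    NYC     33
9    Tom     SF     33
10   Amy    NYC     31
take 8 rows with smallest bonus:
    name office  bonus
6    Jon    SEA      5
1   Omar     SF     17
5   Ravi    SEA     25
10   Amy    NYC     31
2   Hana    CHI     33
8   Ravi    NYC     33
9    Tom     SF     33
3    Amy    CHI     34
add column bonus_x10 = t['bonus'] * 10:
    name office  bonus  bonus_x10
6    Jon    SEA      5         50
1   Omar     SF     17        170
5   Ravi    SEA     25        250
10   Amy    NYC     31        310
2   Hana    CHI     33        330
8   Ravi    NYC     33        330
9    Tom     SF     33        330
3    Amy    CHI     34        340
take 5 rows with largest bonus:
    name office  bonus  bonus_x10
3    Amy    CHI     34        340
2   Hana    CHI     33        330
8   Ravi    NYC     33        330
9    Tom     SF     33        330
10   Amy    NYC     31        310
Hence 328.0.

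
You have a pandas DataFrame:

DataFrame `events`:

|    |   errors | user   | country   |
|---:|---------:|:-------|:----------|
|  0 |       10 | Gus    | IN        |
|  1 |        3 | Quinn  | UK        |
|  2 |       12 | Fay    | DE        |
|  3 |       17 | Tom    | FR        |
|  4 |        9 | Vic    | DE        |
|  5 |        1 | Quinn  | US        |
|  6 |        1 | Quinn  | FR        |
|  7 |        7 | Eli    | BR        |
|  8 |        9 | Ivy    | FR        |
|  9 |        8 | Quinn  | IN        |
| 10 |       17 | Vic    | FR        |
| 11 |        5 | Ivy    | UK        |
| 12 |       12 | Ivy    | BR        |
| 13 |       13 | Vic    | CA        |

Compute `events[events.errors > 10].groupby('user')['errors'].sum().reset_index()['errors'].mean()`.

17.75

filter rows where errors > 10:
    errors user country
2       12  Fay      DE
3       17  Tom      FR
10      17  Vic      FR
12      12  Ivy      BR
13      13  Vic      CA
group by user, sum of errors:
user
Fay    12
Ivy    12
Tom    17
Vic    30
Name: errors, dtype: int64
reset_index():
  user  errors
0  Fay      12
1  Ivy      12
2  Tom      17
3  Vic      30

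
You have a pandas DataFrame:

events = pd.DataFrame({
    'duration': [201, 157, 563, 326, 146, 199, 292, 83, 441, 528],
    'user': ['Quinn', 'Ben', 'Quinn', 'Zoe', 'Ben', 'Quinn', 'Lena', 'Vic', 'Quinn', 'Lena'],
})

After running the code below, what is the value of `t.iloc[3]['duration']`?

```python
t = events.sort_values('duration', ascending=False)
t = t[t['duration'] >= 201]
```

326

sort by duration descending:
   duration   user
2       563  Quinn
9       528   Lena
8       441  Quinn
3       326    Zoe
6       292   Lena
0       201  Quinn
5       199  Quinn
1       157    Ben
4       146    Ben
7        83    Vic
filter rows where duration >= 201:
   duration   user
2       563  Quinn
9       528   Lena
8       441  Quinn
3       326    Zoe
6       292   Lena
0       201  Quinn
Finally, value at position 3, column 'duration' = 326.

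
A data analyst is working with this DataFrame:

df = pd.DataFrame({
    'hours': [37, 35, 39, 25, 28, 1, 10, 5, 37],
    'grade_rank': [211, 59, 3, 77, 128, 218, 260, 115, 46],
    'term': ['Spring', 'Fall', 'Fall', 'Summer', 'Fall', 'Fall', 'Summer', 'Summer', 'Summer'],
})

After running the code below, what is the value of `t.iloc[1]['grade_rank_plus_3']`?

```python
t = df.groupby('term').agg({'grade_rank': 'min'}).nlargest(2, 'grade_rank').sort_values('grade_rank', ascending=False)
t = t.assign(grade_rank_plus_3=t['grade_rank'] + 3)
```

group by term, min of grade_rank:
        grade_rank
term              
Fall             3
Spring         211
Summer          46
take 2 rows with largest grade_rank:
        grade_rank
term              
Spring         211
Summer          46
sort by grade_rank descending:
        grade_rank
term              
Spring         211
Summer          46
add column grade_rank_plus_3 = t['grade_rank'] + 3:
        grade_rank  grade_rank_plus_3
term                                 
Spring         211                214
Summer          46                 49
Hence 49.

49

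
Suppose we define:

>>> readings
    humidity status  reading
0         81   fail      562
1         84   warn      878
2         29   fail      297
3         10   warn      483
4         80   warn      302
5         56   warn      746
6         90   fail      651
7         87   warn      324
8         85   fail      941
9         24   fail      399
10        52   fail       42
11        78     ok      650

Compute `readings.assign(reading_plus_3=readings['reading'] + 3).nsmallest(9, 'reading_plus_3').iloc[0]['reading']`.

add column reading_plus_3 = readings['reading'] + 3:
    humidity status  reading  reading_plus_3
0         81   fail      562             565
1         84   warn      878             881
2         29   fail      297             300
3         10   warn      483             486
4         80   warn      302             305
5         56   warn      746             749
6         90   fail      651             654
7         87   warn      324             327
8         85   fail      941             944
9         24   fail      399             402
10        52   fail       42              45
11        78     ok      650             653
take 9 rows with smallest reading_plus_3:
    humidity status  reading  reading_plus_3
10        52   fail       42              45
2         29   fail      297             300
4         80   warn      302             305
7         87   warn      324             327
9         24   fail      399             402
3         10   warn      483             486
0         81   fail      562             565
11        78     ok      650             653
6         90   fail      651             654
Reading off the value at position 0, column 'reading', we get 42.

42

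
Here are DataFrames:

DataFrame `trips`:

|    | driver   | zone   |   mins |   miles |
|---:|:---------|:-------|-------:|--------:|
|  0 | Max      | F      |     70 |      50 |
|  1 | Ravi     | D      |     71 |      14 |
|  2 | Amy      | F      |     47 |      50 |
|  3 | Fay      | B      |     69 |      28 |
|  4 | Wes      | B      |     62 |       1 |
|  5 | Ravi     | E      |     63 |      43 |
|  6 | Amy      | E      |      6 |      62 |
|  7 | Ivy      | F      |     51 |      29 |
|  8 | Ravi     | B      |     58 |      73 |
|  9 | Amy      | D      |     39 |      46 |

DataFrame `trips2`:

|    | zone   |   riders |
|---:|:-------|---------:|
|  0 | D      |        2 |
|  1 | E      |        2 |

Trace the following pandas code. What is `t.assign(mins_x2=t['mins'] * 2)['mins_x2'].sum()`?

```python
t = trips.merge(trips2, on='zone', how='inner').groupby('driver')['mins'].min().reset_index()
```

merge on 'zone' (how='inner') → 4 rows:
  driver zone  mins  miles  riders
0   Ravi    D    71     14       2
1   Ravi    E    63     43       2
2    Amy    E     6     62       2
3    Amy    D    39     46       2
group by driver, min of mins:
driver
Amy      6
Ravi    63
Name: mins, dtype: int64
reset_index():
  driver  mins
0    Amy     6
1   Ravi    63
add column mins_x2 = t['mins'] * 2:
  driver  mins  mins_x2
0    Amy     6       12
1   Ravi    63      126
The sum of column 'mins_x2' is 138.

138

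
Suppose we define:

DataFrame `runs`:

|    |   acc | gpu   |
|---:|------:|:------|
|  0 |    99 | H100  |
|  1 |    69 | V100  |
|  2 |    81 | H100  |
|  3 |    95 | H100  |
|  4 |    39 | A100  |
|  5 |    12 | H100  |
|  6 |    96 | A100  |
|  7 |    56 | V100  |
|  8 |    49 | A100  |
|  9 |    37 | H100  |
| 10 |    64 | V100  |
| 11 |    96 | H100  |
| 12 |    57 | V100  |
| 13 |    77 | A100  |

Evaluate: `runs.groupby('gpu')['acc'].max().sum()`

group by gpu, max of acc:
gpu
A100    96
H100    99
V100    69
Name: acc, dtype: int64
Hence 264.

264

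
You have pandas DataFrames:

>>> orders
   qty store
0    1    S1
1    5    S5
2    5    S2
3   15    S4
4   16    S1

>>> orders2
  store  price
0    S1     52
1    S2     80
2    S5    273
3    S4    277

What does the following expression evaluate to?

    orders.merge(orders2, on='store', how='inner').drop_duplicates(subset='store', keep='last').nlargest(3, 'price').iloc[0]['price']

277

merge on 'store' (how='inner') → 5 rows:
   qty store  price
0    1    S1     52
1    5    S5    273
2    5    S2     80
3   15    S4    277
4   16    S1     52
drop duplicate store (keep=last):
   qty store  price
1    5    S5    273
2    5    S2     80
3   15    S4    277
4   16    S1     52
take 3 rows with largest price:
   qty store  price
3   15    S4    277
1    5    S5    273
2    5    S2     80
Then the value at position 0, column 'price': 277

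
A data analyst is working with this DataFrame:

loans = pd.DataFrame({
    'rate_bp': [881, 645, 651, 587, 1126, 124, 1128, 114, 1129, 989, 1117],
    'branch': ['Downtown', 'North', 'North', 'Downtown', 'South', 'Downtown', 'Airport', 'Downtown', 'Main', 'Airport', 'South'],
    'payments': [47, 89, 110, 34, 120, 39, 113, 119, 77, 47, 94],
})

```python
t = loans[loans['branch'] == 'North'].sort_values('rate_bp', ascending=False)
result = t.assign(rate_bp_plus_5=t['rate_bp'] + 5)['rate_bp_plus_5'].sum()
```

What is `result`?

1306

filter rows where branch == 'North':
   rate_bp branch  payments
1      645  North        89
2      651  North       110
sort by rate_bp descending:
   rate_bp branch  payments
2      651  North       110
1      645  North        89
add column rate_bp_plus_5 = t['rate_bp'] + 5:
   rate_bp branch  payments  rate_bp_plus_5
2      651  North       110             656
1      645  North        89             650
Finally, sum of column 'rate_bp_plus_5' = 1306.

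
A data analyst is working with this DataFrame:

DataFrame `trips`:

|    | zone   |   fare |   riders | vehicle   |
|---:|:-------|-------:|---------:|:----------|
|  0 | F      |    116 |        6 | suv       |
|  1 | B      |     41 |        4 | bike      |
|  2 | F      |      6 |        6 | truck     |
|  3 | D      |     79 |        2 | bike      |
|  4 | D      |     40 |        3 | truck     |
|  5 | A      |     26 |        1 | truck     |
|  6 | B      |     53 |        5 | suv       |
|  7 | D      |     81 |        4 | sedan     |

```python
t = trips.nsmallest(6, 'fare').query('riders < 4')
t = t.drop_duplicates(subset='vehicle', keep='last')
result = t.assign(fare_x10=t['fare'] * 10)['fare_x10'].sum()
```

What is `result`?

1190

take 6 rows with smallest fare:
  zone  fare  riders vehicle
2    F     6       6   truck
5    A    26       1   truck
4    D    40       3   truck
1    B    41       4    bike
6    B    53       5     suv
3    D    79       2    bike
filter rows where riders < 4:
  zone  fare  riders vehicle
5    A    26       1   truck
4    D    40       3   truck
3    D    79       2    bike
drop duplicate vehicle (keep=last):
  zone  fare  riders vehicle
4    D    40       3   truck
3    D    79       2    bike
add column fare_x10 = t['fare'] * 10:
  zone  fare  riders vehicle  fare_x10
4    D    40       3   truck       400
3    D    79       2    bike       790
Then the sum of column 'fare_x10': 1190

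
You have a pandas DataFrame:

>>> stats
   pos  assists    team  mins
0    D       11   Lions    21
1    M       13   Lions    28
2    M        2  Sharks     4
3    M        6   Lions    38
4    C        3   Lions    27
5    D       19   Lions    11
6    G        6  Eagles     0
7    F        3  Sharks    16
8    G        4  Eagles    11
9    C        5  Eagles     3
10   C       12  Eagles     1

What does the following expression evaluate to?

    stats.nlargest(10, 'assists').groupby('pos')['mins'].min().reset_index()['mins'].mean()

take 10 rows with largest assists:
   pos  assists    team  mins
5    D       19   Lions    11
1    M       13   Lions    28
10   C       12  Eagles     1
0    D       11   Lions    21
3    M        6   Lions    38
6    G        6  Eagles     0
9    C        5  Eagles     3
8    G        4  Eagles    11
4    C        3   Lions    27
7    F        3  Sharks    16
group by pos, min of mins:
pos
C     1
D    11
F    16
G     0
M    28
Name: mins, dtype: int64
reset_index():
  pos  mins
0   C     1
1   D    11
2   F    16
3   G     0
4   M    28
Hence 11.2.

11.2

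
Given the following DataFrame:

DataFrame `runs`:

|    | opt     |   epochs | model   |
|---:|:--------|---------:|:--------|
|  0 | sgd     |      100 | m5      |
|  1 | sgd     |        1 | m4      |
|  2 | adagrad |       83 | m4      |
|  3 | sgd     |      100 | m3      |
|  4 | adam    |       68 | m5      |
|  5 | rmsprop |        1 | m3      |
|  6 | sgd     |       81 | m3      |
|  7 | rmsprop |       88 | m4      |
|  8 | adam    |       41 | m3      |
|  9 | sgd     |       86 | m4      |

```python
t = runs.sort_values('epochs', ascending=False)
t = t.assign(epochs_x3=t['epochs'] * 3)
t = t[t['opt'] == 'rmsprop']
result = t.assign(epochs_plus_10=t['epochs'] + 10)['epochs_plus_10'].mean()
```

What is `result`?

sort by epochs descending:
       opt  epochs model
0      sgd     100    m5
3      sgd     100    m3
7  rmsprop      88    m4
9      sgd      86    m4
2  adagrad      83    m4
6      sgd      81    m3
4     adam      68    m5
8     adam      41    m3
1      sgd       1    m4
5  rmsprop       1    m3
add column epochs_x3 = t['epochs'] * 3:
       opt  epochs model  epochs_x3
0      sgd     100    m5        300
3      sgd     100    m3        300
7  rmsprop      88    m4        264
9      sgd      86    m4        258
2  adagrad      83    m4        249
6      sgd      81    m3        243
4     adam      68    m5        204
8     adam      41    m3        123
1      sgd       1    m4          3
5  rmsprop       1    m3          3
filter rows where opt == 'rmsprop':
       opt  epochs model  epochs_x3
7  rmsprop      88    m4        264
5  rmsprop       1    m3          3
add column epochs_plus_10 = t['epochs'] + 10:
       opt  epochs model  epochs_x3  epochs_plus_10
7  rmsprop      88    m4        264              98
5  rmsprop       1    m3          3              11
The mean of column 'epochs_plus_10' is 54.5.

54.5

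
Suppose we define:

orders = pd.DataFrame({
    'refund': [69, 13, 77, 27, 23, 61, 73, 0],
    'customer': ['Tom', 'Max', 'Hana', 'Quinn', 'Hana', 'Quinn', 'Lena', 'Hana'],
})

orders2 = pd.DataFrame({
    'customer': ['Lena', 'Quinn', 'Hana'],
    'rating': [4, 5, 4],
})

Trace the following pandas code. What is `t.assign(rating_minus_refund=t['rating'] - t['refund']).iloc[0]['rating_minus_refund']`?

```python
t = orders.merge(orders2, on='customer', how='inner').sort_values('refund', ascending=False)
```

-73

merge on 'customer' (how='inner') → 6 rows:
   refund customer  rating
0      77     Hana       4
1      27    Quinn       5
2      23     Hana       4
3      61    Quinn       5
4      73     Lena       4
5       0     Hana       4
sort by refund descending:
   refund customer  rating
0      77     Hana       4
4      73     Lena       4
3      61    Quinn       5
1      27    Quinn       5
2      23     Hana       4
5       0     Hana       4
add column rating_minus_refund = t['rating'] - t['refund']:
   refund customer  rating  rating_minus_refund
0      77     Hana       4                  -73
4      73     Lena       4                  -69
3      61    Quinn       5                  -56
1      27    Quinn       5                  -22
2      23     Hana       4                  -19
5       0     Hana       4                    4
Finally, value at position 0, column 'rating_minus_refund' = -73.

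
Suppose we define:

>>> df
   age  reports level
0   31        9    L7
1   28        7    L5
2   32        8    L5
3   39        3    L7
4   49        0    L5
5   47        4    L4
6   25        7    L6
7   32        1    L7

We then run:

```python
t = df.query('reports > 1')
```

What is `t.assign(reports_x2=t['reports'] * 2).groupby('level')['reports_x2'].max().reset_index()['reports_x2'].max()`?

18

filter rows where reports > 1:
   age  reports level
0   31        9    L7
1   28        7    L5
2   32        8    L5
3   39        3    L7
5   47        4    L4
6   25        7    L6
add column reports_x2 = t['reports'] * 2:
   age  reports level  reports_x2
0   31        9    L7          18
1   28        7    L5          14
2   32        8    L5          16
3   39        3    L7           6
5   47        4    L4           8
6   25        7    L6          14
group by level, max of reports_x2:
level
L4     8
L5    16
L6    14
L7    18
Name: reports_x2, dtype: int64
reset_index():
  level  reports_x2
0    L4           8
1    L5          16
2    L6          14
3    L7          18
Reading off the max of column 'reports_x2', we get 18.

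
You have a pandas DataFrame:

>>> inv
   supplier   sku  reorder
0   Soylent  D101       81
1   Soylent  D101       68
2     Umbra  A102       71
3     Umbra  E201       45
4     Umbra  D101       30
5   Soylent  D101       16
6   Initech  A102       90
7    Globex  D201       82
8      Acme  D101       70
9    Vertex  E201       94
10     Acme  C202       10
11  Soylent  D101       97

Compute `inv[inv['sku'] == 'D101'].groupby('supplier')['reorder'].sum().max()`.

262

filter rows where sku == 'D101':
   supplier   sku  reorder
0   Soylent  D101       81
1   Soylent  D101       68
4     Umbra  D101       30
5   Soylent  D101       16
8      Acme  D101       70
11  Soylent  D101       97
group by supplier, sum of reorder:
supplier
Acme        70
Soylent    262
Umbra       30
Name: reorder, dtype: int64
So max() = 262.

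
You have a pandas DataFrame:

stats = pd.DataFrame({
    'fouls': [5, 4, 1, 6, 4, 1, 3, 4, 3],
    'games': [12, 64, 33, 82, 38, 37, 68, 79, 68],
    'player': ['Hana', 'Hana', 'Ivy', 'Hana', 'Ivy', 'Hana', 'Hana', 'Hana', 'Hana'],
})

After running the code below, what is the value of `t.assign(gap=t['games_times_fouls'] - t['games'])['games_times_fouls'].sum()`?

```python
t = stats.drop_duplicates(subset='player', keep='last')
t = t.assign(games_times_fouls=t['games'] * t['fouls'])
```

356

drop duplicate player (keep=last):
   fouls  games player
4      4     38    Ivy
8      3     68   Hana
add column games_times_fouls = t['games'] * t['fouls']:
   fouls  games player  games_times_fouls
4      4     38    Ivy                152
8      3     68   Hana                204
add column gap = t['games_times_fouls'] - t['games']:
   fouls  games player  games_times_fouls  gap
4      4     38    Ivy                152  114
8      3     68   Hana                204  136
Reading off the sum of column 'games_times_fouls', we get 356.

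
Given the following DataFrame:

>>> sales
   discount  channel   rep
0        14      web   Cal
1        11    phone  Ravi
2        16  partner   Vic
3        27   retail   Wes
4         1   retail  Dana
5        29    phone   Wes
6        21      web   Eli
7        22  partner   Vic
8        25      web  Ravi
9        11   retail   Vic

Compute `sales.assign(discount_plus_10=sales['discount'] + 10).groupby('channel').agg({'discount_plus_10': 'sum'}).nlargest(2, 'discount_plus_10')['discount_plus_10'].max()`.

add column discount_plus_10 = sales['discount'] + 10:
   discount  channel   rep  discount_plus_10
0        14      web   Cal                24
1        11    phone  Ravi                21
2        16  partner   Vic                26
3        27   retail   Wes                37
4         1   retail  Dana                11
5        29    phone   Wes                39
6        21      web   Eli                31
7        22  partner   Vic                32
8        25      web  Ravi                35
9        11   retail   Vic                21
group by channel, sum of discount_plus_10:
         discount_plus_10
channel                  
partner                58
phone                  60
retail                 69
web                    90
take 2 rows with largest discount_plus_10:
         discount_plus_10
channel                  
web                    90
retail                 69
Hence 90.

90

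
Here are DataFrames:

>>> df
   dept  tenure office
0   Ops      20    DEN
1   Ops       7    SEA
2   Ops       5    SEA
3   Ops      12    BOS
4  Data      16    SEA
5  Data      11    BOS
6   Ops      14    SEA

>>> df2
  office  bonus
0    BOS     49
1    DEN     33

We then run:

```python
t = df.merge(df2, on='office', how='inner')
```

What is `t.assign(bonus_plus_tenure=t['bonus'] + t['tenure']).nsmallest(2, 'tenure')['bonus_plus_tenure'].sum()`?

merge on 'office' (how='inner') → 3 rows:
   dept  tenure office  bonus
0   Ops      20    DEN     33
1   Ops      12    BOS     49
2  Data      11    BOS     49
add column bonus_plus_tenure = t['bonus'] + t['tenure']:
   dept  tenure office  bonus  bonus_plus_tenure
0   Ops      20    DEN     33                 53
1   Ops      12    BOS     49                 61
2  Data      11    BOS     49                 60
take 2 rows with smallest tenure:
   dept  tenure office  bonus  bonus_plus_tenure
2  Data      11    BOS     49                 60
1   Ops      12    BOS     49                 61

121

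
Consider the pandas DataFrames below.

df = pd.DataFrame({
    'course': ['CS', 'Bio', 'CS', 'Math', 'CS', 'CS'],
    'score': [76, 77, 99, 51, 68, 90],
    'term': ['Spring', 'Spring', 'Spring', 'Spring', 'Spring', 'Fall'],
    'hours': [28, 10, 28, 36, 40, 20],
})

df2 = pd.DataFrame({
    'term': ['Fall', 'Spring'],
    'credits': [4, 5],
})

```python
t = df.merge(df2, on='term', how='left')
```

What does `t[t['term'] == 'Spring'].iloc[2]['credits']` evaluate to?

merge on 'term' (how='left') → 6 rows:
  course  score    term  hours  credits
0     CS     76  Spring     28        5
1    Bio     77  Spring     10        5
2     CS     99  Spring     28        5
3   Math     51  Spring     36        5
4     CS     68  Spring     40        5
5     CS     90    Fall     20        4
filter rows where term == 'Spring':
  course  score    term  hours  credits
0     CS     76  Spring     28        5
1    Bio     77  Spring     10        5
2     CS     99  Spring     28        5
3   Math     51  Spring     36        5
4     CS     68  Spring     40        5
The value at position 2, column 'credits' is 5.

5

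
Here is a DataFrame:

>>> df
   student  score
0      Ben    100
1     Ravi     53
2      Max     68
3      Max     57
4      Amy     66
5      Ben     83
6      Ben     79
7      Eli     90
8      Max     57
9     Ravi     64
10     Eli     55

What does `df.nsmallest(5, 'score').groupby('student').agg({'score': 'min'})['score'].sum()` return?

165

take 5 rows with smallest score:
   student  score
1     Ravi     53
10     Eli     55
3      Max     57
8      Max     57
9     Ravi     64
group by student, min of score:
         score
student       
Eli         55
Max         57
Ravi        53
Hence 165.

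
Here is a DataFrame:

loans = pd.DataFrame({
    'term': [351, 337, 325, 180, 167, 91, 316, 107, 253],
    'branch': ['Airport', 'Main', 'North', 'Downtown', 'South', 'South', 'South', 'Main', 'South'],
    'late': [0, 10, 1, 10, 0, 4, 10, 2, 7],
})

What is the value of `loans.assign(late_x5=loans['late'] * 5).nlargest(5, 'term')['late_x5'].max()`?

add column late_x5 = loans['late'] * 5:
   term    branch  late  late_x5
0   351   Airport     0        0
1   337      Main    10       50
2   325     North     1        5
3   180  Downtown    10       50
4   167     South     0        0
5    91     South     4       20
6   316     South    10       50
7   107      Main     2       10
8   253     South     7       35
take 5 rows with largest term:
   term   branch  late  late_x5
0   351  Airport     0        0
1   337     Main    10       50
2   325    North     1        5
6   316    South    10       50
8   253    South     7       35
Hence 50.

50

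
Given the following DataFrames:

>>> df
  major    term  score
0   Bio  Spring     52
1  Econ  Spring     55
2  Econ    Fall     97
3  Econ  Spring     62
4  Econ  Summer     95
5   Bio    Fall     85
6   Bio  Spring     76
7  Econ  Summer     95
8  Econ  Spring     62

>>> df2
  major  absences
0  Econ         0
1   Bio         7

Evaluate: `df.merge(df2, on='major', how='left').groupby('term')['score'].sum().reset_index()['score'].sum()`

679

merge on 'major' (how='left') → 9 rows:
  major    term  score  absences
0   Bio  Spring     52         7
1  Econ  Spring     55         0
2  Econ    Fall     97         0
3  Econ  Spring     62         0
4  Econ  Summer     95         0
5   Bio    Fall     85         7
6   Bio  Spring     76         7
7  Econ  Summer     95         0
8  Econ  Spring     62         0
group by term, sum of score:
term
Fall      182
Spring    307
Summer    190
Name: score, dtype: int64
reset_index():
     term  score
0    Fall    182
1  Spring    307
2  Summer    190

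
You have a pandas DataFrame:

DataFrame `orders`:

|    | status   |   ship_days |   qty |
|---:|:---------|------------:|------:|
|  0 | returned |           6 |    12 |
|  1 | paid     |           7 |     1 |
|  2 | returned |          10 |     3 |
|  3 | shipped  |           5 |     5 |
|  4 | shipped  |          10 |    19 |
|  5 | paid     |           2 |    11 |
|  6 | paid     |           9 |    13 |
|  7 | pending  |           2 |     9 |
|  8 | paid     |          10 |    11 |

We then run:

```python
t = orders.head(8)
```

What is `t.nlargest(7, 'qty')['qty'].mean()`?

take first 8 rows:
     status  ship_days  qty
0  returned          6   12
1      paid          7    1
2  returned         10    3
3   shipped          5    5
4   shipped         10   19
5      paid          2   11
6      paid          9   13
7   pending          2    9
take 7 rows with largest qty:
     status  ship_days  qty
4   shipped         10   19
6      paid          9   13
0  returned          6   12
5      paid          2   11
7   pending          2    9
3   shipped          5    5
2  returned         10    3

10.2857142857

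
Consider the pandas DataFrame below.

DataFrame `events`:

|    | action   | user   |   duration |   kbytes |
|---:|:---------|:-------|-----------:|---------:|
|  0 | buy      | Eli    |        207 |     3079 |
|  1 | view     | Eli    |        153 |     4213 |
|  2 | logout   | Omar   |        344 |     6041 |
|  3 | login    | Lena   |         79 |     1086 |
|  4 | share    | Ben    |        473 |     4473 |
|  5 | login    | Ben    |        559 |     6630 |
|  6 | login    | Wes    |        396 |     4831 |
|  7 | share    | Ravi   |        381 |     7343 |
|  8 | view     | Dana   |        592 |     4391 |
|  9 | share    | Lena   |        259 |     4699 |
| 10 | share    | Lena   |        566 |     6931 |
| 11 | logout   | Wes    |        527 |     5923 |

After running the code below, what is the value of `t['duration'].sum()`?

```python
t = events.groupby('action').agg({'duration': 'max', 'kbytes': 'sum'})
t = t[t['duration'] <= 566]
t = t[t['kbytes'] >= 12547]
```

group by action: max(duration), sum(kbytes):
        duration  kbytes
action                  
buy          207    3079
login        559   12547
logout       527   11964
share        566   23446
view         592    8604
filter rows where duration <= 566:
        duration  kbytes
action                  
buy          207    3079
login        559   12547
logout       527   11964
share        566   23446
filter rows where kbytes >= 12547:
        duration  kbytes
action                  
login        559   12547
share        566   23446
sum of column 'duration' → 1125

1125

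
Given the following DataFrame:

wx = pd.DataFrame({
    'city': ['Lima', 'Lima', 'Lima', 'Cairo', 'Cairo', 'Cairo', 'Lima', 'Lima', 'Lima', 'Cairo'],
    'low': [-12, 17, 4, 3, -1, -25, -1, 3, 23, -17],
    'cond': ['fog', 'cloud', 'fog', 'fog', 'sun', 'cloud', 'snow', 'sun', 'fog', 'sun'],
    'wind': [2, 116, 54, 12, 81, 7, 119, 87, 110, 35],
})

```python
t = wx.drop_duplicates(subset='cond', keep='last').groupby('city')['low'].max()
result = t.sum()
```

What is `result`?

drop duplicate cond (keep=last):
    city  low   cond  wind
5  Cairo  -25  cloud     7
6   Lima   -1   snow   119
8   Lima   23    fog   110
9  Cairo  -17    sun    35
group by city, max of low:
city
Cairo   -17
Lima     23
Name: low, dtype: int64
Taking the sum of the resulting series gives 6.

6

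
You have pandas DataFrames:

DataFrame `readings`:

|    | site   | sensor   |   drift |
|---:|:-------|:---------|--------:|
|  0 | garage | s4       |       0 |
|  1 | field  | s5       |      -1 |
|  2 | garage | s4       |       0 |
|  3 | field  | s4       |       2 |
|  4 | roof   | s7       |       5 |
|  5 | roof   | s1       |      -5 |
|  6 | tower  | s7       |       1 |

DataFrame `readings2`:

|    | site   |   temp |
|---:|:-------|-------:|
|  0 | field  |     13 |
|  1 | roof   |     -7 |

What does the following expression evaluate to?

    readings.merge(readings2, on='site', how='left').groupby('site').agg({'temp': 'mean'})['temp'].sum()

6.0

merge on 'site' (how='left') → 7 rows:
     site sensor  drift  temp
0  garage     s4      0   NaN
1   field     s5     -1  13.0
2  garage     s4      0   NaN
3   field     s4      2  13.0
4    roof     s7      5  -7.0
5    roof     s1     -5  -7.0
6   tower     s7      1   NaN
group by site, mean of temp:
        temp
site        
field   13.0
garage   NaN
roof    -7.0
tower    NaN
sum of column 'temp' → 6.0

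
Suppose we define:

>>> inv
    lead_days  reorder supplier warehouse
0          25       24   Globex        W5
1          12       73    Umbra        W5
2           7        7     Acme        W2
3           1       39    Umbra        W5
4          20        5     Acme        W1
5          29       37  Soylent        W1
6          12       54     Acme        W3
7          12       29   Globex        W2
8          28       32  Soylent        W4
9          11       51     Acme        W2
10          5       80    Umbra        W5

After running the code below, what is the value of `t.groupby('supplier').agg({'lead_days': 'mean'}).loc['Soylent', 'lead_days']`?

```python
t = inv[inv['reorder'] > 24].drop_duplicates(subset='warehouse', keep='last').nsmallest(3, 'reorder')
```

28.5

filter rows where reorder > 24:
    lead_days  reorder supplier warehouse
1          12       73    Umbra        W5
3           1       39    Umbra        W5
5          29       37  Soylent        W1
6          12       54     Acme        W3
7          12       29   Globex        W2
8          28       32  Soylent        W4
9          11       51     Acme        W2
10          5       80    Umbra        W5
drop duplicate warehouse (keep=last):
    lead_days  reorder supplier warehouse
5          29       37  Soylent        W1
6          12       54     Acme        W3
8          28       32  Soylent        W4
9          11       51     Acme        W2
10          5       80    Umbra        W5
take 3 rows with smallest reorder:
   lead_days  reorder supplier warehouse
8         28       32  Soylent        W4
5         29       37  Soylent        W1
9         11       51     Acme        W2
group by supplier, mean of lead_days:
          lead_days
supplier           
Acme           11.0
Soylent        28.5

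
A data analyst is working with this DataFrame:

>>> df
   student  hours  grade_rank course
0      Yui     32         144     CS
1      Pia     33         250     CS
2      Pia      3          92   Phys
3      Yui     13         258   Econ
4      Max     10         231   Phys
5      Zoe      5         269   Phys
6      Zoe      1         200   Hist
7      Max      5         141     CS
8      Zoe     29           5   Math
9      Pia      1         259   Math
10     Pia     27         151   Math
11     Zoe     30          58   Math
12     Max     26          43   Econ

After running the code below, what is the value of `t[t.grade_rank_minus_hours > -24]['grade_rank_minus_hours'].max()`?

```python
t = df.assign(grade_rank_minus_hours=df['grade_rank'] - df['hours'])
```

264

add column grade_rank_minus_hours = df['grade_rank'] - df['hours']:
   student  hours  grade_rank course  grade_rank_minus_hours
0      Yui     32         144     CS                     112
1      Pia     33         250     CS                     217
2      Pia      3          92   Phys                      89
3      Yui     13         258   Econ                     245
4      Max     10         231   Phys                     221
5      Zoe      5         269   Phys                     264
6      Zoe      1         200   Hist                     199
7      Max      5         141     CS                     136
8      Zoe     29           5   Math                     -24
9      Pia      1         259   Math                     258
10     Pia     27         151   Math                     124
11     Zoe     30          58   Math                      28
12     Max     26          43   Econ                      17
filter rows where grade_rank_minus_hours > -24:
   student  hours  grade_rank course  grade_rank_minus_hours
0      Yui     32         144     CS                     112
1      Pia     33         250     CS                     217
2      Pia      3          92   Phys                      89
3      Yui     13         258   Econ                     245
4      Max     10         231   Phys                     221
5      Zoe      5         269   Phys                     264
6      Zoe      1         200   Hist                     199
7      Max      5         141     CS                     136
9      Pia      1         259   Math                     258
10     Pia     27         151   Math                     124
11     Zoe     30          58   Math                      28
12     Max     26          43   Econ                      17
The max of column 'grade_rank_minus_hours' is 264.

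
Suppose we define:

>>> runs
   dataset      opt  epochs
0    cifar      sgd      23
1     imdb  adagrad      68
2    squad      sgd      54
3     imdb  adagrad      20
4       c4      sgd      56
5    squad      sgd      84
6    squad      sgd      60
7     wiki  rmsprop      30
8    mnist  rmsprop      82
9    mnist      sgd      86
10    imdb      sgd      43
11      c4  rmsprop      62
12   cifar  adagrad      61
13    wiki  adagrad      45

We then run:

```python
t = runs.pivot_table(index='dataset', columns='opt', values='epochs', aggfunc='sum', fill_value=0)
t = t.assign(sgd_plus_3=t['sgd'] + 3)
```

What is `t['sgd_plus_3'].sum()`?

424

pivot: rows=dataset, cols=opt, sum(epochs):
opt      adagrad  rmsprop  sgd
dataset                       
c4             0       62   56
cifar         61        0   23
imdb          88        0   43
mnist          0       82   86
squad          0        0  198
wiki          45       30    0
add column sgd_plus_3 = t['sgd'] + 3:
opt      adagrad  rmsprop  sgd  sgd_plus_3
dataset                                   
c4             0       62   56          59
cifar         61        0   23          26
imdb          88        0   43          46
mnist          0       82   86          89
squad          0        0  198         201
wiki          45       30    0           3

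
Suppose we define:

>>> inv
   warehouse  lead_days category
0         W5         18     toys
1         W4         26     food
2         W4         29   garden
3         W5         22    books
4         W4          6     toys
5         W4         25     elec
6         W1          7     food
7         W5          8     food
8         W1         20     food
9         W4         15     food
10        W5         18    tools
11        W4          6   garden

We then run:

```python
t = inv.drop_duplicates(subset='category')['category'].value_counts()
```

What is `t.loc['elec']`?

1

drop duplicate category (keep=first):
   warehouse  lead_days category
0         W5         18     toys
1         W4         26     food
2         W4         29   garden
3         W5         22    books
5         W4         25     elec
10        W5         18    tools
value_counts of category:
category
toys      1
food      1
garden    1
books     1
elec      1
tools     1
Name: count, dtype: int64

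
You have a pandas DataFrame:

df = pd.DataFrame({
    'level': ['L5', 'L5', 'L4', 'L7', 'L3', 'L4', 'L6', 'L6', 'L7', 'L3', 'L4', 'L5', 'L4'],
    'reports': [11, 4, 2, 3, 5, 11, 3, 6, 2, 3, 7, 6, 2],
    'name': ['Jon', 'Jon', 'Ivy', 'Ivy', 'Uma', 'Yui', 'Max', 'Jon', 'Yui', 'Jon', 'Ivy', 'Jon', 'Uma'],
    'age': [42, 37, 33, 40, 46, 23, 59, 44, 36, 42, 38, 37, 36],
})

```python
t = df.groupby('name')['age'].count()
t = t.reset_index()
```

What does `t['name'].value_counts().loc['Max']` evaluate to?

1

group by name, count of age:
name
Ivy    3
Jon    5
Max    1
Uma    2
Yui    2
Name: age, dtype: int64
reset_index():
  name  age
0  Ivy    3
1  Jon    5
2  Max    1
3  Uma    2
4  Yui    2
value_counts of name:
name
Ivy    1
Jon    1
Max    1
Uma    1
Yui    1
Name: count, dtype: int64
Hence 1.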